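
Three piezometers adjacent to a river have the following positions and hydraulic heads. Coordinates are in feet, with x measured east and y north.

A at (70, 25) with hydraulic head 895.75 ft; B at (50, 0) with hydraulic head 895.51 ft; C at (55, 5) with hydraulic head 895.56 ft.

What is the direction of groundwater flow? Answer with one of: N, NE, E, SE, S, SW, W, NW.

S

With h = a·x + b·y + c and A as origin, the differences give:
  (-20)·a + (-25)·b = -0.24
  (-15)·a + (-20)·b = -0.19
Eliminate b (×(-20) and ×(-25), subtract): 25·a = 0.050 → a = ∂h/∂x = +0.002000
Back-substitute: b = ∂h/∂y = +0.008000.
Flow = −∇h = (-0.002000 east, -0.008000 north), which points south.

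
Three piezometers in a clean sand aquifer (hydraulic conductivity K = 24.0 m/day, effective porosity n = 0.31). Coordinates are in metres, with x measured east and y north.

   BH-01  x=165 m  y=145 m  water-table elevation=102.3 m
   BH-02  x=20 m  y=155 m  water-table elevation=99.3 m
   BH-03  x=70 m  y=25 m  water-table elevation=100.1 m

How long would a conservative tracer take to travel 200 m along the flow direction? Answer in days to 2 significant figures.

Taking BH-01 as reference: BH-02−BH-01 = (-145, 10, -3.0); BH-03−BH-01 = (-95, -120, -2.2).
Determinant of the coordinate differences = (-145)·(-120) − (-95)·10 = 18350.
∂h/∂x = [(-3.0)·(-120) − (-2.2)·10] / 18350 = +0.02082
∂h/∂y = [(-145)·(-2.2) − (-95)·(-3.0)] / 18350 = +0.001853
|∇h| = √(0.02082² + 0.001853²) = 0.0209
Seepage velocity v = K·i/n = 24.0 × 0.0209 / 0.31 = 1.618 m/day.
t = 200 / 1.618 = 123.6 days.

120 days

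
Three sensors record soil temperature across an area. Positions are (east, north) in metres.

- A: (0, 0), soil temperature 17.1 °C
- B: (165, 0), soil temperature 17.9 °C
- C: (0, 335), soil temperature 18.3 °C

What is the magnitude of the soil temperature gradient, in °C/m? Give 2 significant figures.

0.0060 °C/m

∂T/∂x = (17.9 − 17.1) / (165 − 0) = +0.004848
∂T/∂y = (18.3 − 17.1) / (335 − 0) = +0.003582
|∇f| = √(0.004848² + 0.003582²) = 0.006028 °C/m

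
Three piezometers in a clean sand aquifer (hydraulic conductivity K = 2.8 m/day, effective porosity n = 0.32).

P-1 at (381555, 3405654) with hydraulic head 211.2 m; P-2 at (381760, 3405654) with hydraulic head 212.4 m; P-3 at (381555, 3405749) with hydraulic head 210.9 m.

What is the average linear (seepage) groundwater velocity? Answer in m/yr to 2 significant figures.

21 m/yr

∂h/∂x = (212.4 − 211.2) / (381760 − 381555) = +0.005854
∂h/∂y = (210.9 − 211.2) / (3405749 − 3405654) = -0.003158
|∇h| = √(0.005854² + -0.003158²) = 0.006651
Seepage velocity v = K·i/n = 2.8 × 0.006651 / 0.32 = 0.0582 m/day = 21.26 m/yr.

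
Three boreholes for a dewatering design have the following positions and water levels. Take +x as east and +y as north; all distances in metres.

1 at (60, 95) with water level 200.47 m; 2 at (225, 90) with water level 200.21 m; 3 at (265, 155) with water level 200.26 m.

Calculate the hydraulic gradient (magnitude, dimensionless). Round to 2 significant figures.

With h = a·x + b·y + c and 1 as origin, the differences give:
  165·a + (-5)·b = -0.26
  205·a + 60·b = -0.21
Eliminate b (×60 and ×(-5), subtract): 10925·a = -16.650 → a = ∂h/∂x = -0.001524
Back-substitute: b = ∂h/∂y = +0.001707.
|∇h| = √(-0.001524² + 0.001707²) = 0.002288

0.0023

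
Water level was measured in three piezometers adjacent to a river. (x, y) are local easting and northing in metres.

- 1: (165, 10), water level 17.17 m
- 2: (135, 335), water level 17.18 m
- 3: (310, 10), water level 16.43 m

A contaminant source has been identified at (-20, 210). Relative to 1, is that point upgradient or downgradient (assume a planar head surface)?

upgradient

Three-point gradient (reference 1): Δ to 2 = (-30, 325, +0.01), Δ to 3 = (145, 0, -0.74).
∂h/∂x = -0.005103, ∂h/∂y = -0.0004403 (det = -47125).
Head at (-20, 210) = 17.17 + (-0.005103)·(-185) + (-0.0004403)·(200) = 18.03 m.
That is higher than the 17.17 m at 1, so the point is upgradient.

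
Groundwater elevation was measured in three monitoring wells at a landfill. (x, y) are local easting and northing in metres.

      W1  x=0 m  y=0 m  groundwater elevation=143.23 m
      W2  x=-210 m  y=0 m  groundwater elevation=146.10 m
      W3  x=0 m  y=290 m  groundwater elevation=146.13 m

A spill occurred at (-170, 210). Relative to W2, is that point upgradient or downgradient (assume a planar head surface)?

upgradient

∂h/∂x = (146.10 − 143.23) / (-210 − 0) = -0.01367
∂h/∂y = (146.13 − 143.23) / (290 − 0) = +0.01000
Head at (-170, 210) = 143.23 + (-0.01367)·(-170) + (+0.01000)·(210) = 147.65 m.
That is higher than the 146.10 m at W2, so the point is upgradient.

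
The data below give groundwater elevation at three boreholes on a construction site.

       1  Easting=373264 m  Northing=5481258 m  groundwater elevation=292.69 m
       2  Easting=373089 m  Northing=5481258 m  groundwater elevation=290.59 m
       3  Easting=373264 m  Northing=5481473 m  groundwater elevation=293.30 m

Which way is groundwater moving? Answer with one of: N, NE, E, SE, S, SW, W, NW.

∂h/∂x = (290.59 − 292.69) / (373089 − 373264) = +0.01200
∂h/∂y = (293.30 − 292.69) / (5481473 − 5481258) = +0.002837
Flow = −∇h = (-0.01200 east, -0.002837 north), which points west.

W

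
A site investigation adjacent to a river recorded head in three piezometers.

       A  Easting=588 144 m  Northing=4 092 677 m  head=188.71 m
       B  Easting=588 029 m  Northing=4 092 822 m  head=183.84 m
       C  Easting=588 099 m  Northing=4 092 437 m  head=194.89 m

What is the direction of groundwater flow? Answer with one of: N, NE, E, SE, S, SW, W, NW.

N

With h = a·x + b·y + c and A as origin, the differences give:
  (-115)·a + 145·b = -4.87
  (-45)·a + (-240)·b = +6.18
Eliminate b (×(-240) and ×145, subtract): 34125·a = 272.700 → a = ∂h/∂x = +0.007991
Back-substitute: b = ∂h/∂y = -0.02725.
Flow = −∇h = (-0.007991 east, +0.02725 north), which points north.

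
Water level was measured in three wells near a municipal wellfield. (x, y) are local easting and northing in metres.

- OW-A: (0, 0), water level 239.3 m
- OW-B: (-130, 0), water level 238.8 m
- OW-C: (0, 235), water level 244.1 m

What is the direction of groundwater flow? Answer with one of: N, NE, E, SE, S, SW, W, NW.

S

∂h/∂x = (238.8 − 239.3) / (-130 − 0) = +0.003846
∂h/∂y = (244.1 − 239.3) / (235 − 0) = +0.02043
Flow = −∇h = (-0.003846 east, -0.02043 north), which points south.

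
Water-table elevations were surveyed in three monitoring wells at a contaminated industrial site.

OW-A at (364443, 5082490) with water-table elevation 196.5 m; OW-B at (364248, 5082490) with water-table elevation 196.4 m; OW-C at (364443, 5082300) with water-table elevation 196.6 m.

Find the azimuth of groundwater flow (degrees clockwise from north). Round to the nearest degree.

∂h/∂x = (196.4 − 196.5) / (364248 − 364443) = +0.0005128
∂h/∂y = (196.6 − 196.5) / (5082300 − 5082490) = -0.0005263
Flow direction (−∇h) has components (-0.0005128 E, +0.0005263 N).
Azimuth = atan2(E, N) = atan2(-0.0005128, +0.0005263) = 315.7° ≈ 316°.

316°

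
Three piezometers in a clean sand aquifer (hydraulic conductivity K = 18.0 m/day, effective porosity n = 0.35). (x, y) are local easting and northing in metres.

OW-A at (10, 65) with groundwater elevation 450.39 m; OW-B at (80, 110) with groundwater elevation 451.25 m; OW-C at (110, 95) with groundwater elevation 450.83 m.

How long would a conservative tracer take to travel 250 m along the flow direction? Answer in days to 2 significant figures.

210 days

Differences from OW-A: to OW-B (Δx, Δy, Δh) = (70, 45, +0.86); to OW-C = (100, 30, +0.44).
Solve a·Δx + b·Δy = Δh: det = 70·30 − 100·45 = -2400.
∂h/∂x = [(+0.86)·30 − (+0.44)·45] / -2400 = -0.002500
∂h/∂y = [70·(+0.44) − 100·(+0.86)] / -2400 = +0.02300
|∇h| = √(-0.002500² + 0.02300²) = 0.02314
Seepage velocity v = K·i/n = 18.0 × 0.02314 / 0.35 = 1.19 m/day.
t = 250 / 1.19 = 210.1 days.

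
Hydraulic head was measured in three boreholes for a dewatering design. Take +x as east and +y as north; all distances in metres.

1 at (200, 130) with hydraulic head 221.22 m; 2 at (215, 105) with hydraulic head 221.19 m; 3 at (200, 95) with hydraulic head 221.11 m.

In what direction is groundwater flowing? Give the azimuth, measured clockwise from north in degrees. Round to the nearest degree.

Taking 1 as reference: 2−1 = (15, -25, -0.03); 3−1 = (0, -35, -0.11).
Determinant of the coordinate differences = 15·(-35) − 0·(-25) = -525.
∂h/∂x = [(-0.03)·(-35) − (-0.11)·(-25)] / -525 = +0.003238
∂h/∂y = [15·(-0.11) − 0·(-0.03)] / -525 = +0.003143
Flow direction (−∇h) has components (-0.003238 E, -0.003143 N).
Azimuth = atan2(E, N) = atan2(-0.003238, -0.003143) = 225.9° ≈ 226°.

226°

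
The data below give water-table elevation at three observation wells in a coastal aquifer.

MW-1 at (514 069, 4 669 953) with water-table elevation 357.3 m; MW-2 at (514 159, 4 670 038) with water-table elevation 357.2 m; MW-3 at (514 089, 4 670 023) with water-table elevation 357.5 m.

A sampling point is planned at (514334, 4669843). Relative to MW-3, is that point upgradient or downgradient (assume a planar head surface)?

Taking MW-1 as reference: MW-2−MW-1 = (90, 85, -0.1); MW-3−MW-1 = (20, 70, +0.2).
Solve a·Δx + b·Δy = Δh: det = 90·70 − 20·85 = 4600.
∂h/∂x = [(-0.1)·70 − (+0.2)·85] / 4600 = -0.005217
∂h/∂y = [90·(+0.2) − 20·(-0.1)] / 4600 = +0.004348
Head at (514334, 4669843) = 357.3 + (-0.005217)·(265) + (+0.004348)·(-110) = 355.44 m.
That is lower than the 357.5 m at MW-3, so the point is downgradient.

downgradient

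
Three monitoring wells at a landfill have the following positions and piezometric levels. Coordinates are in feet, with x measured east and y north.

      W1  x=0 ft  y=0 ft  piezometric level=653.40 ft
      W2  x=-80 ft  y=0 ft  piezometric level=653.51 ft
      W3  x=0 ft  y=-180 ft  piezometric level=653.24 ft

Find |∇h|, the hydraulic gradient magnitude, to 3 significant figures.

∂h/∂x = (653.51 − 653.40) / (-80 − 0) = -0.001375
∂h/∂y = (653.24 − 653.40) / (-180 − 0) = +0.0008889
|∇h| = √(-0.001375² + 0.0008889²) = 0.001637

0.00164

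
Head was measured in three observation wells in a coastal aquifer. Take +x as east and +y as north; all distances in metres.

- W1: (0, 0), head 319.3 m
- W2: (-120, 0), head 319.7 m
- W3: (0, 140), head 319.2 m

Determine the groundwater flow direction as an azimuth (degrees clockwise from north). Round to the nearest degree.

∂h/∂x = (319.7 − 319.3) / (-120 − 0) = -0.003333
∂h/∂y = (319.2 − 319.3) / (140 − 0) = -0.0007143
Flow direction (−∇h) has components (+0.003333 E, +0.0007143 N).
Azimuth = atan2(E, N) = atan2(+0.003333, +0.0007143) = 77.9° ≈ 078°.

078°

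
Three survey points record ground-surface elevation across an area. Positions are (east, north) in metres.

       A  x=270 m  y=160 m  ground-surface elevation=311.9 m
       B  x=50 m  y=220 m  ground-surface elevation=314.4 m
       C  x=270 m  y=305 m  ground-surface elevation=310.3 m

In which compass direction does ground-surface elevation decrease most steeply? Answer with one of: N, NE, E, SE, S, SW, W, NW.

NE

Three-point gradient (reference A): Δ to B = (-220, 60, +2.5), Δ to C = (0, 145, -1.6).
∂z/∂x = -0.01437, ∂z/∂y = -0.01103 (det = -31900).
Steepest decrease is along −∇f = (+0.01437 E, +0.01103 N) → northeast.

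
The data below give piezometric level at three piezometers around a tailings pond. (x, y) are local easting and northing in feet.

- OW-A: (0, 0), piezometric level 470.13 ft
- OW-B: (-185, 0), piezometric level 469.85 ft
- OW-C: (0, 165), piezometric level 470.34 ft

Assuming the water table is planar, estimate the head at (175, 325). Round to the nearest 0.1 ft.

470.8 ft

∂h/∂x = (469.85 − 470.13) / (-185 − 0) = +0.001514
∂h/∂y = (470.34 − 470.13) / (165 − 0) = +0.001273
h(175, 325) = 470.13 + (+0.001514)·(175) + (+0.001273)·(325) = 470.13 +0.265 +0.414 = 470.809 ft.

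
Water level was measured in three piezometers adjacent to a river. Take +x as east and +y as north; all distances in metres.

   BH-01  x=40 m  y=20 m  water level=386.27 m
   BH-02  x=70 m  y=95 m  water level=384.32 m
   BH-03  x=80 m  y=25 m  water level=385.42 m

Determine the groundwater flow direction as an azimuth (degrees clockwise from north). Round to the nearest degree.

046°

Differences from BH-01: to BH-02 (Δx, Δy, Δh) = (30, 75, -1.95); to BH-03 = (40, 5, -0.85).
Determinant of the coordinate differences = 30·5 − 40·75 = -2850.
∂h/∂x = [(-1.95)·5 − (-0.85)·75] / -2850 = -0.01895
∂h/∂y = [30·(-0.85) − 40·(-1.95)] / -2850 = -0.01842
Flow direction (−∇h) has components (+0.01895 E, +0.01842 N).
Azimuth = atan2(E, N) = atan2(+0.01895, +0.01842) = 45.8° ≈ 046°.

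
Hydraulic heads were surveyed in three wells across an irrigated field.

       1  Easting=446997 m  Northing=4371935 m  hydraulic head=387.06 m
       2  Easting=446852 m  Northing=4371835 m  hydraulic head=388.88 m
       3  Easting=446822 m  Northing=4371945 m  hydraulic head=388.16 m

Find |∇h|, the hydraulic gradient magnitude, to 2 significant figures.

0.011

Differences from 1: to 2 (Δx, Δy, Δh) = (-145, -100, +1.82); to 3 = (-175, 10, +1.10).
Solve a·Δx + b·Δy = Δh: det = (-145)·10 − (-175)·(-100) = -18950.
∂h/∂x = [(+1.82)·10 − (+1.10)·(-100)] / -18950 = -0.006765
∂h/∂y = [(-145)·(+1.10) − (-175)·(+1.82)] / -18950 = -0.008391
|∇h| = √(-0.006765² + -0.008391²) = 0.01078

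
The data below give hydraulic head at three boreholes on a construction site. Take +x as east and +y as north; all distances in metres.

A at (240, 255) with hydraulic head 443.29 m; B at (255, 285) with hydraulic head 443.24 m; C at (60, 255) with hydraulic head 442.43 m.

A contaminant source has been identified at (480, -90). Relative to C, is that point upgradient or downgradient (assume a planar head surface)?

upgradient

Differences from A: to B (Δx, Δy, Δh) = (15, 30, -0.05); to C = (-180, 0, -0.86).
Solve a·Δx + b·Δy = Δh: det = 15·0 − (-180)·30 = 5400.
∂h/∂x = [(-0.05)·0 − (-0.86)·30] / 5400 = +0.004778
∂h/∂y = [15·(-0.86) − (-180)·(-0.05)] / 5400 = -0.004056
Head at (480, -90) = 443.29 + (+0.004778)·(240) + (-0.004056)·(-345) = 445.84 m.
That is higher than the 442.43 m at C, so the point is upgradient.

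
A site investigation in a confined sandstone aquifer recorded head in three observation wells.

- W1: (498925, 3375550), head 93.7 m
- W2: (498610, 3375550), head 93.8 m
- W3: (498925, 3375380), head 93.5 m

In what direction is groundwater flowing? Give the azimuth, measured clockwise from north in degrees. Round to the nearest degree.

165°

∂h/∂x = (93.8 − 93.7) / (498610 − 498925) = -0.0003175
∂h/∂y = (93.5 − 93.7) / (3375380 − 3375550) = +0.001176
Flow direction (−∇h) has components (+0.0003175 E, -0.001176 N).
Azimuth = atan2(E, N) = atan2(+0.0003175, -0.001176) = 164.9° ≈ 165°.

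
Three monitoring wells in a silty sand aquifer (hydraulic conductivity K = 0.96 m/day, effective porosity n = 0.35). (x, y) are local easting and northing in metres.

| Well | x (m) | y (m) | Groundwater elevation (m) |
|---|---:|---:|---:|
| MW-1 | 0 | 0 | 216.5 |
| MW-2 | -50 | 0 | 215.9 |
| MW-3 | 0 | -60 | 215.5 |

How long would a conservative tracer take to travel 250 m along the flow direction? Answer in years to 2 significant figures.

∂h/∂x = (215.9 − 216.5) / (-50 − 0) = +0.01200
∂h/∂y = (215.5 − 216.5) / (-60 − 0) = +0.01667
|∇h| = √(0.01200² + 0.01667²) = 0.02054
Seepage velocity v = K·i/n = 0.96 × 0.02054 / 0.35 = 0.05634 m/day.
t = 250 / 0.05634 = 4437 days = 12.1 years.

12 years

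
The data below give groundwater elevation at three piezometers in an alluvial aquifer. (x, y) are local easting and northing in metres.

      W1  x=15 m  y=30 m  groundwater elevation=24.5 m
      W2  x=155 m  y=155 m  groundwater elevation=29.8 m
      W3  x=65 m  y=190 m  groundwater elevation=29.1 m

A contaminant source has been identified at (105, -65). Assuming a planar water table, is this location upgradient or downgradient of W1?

Differences from W1: to W2 (Δx, Δy, Δh) = (140, 125, +5.3); to W3 = (50, 160, +4.6).
Solve a·Δx + b·Δy = Δh: det = 140·160 − 50·125 = 16150.
∂h/∂x = [(+5.3)·160 − (+4.6)·125] / 16150 = +0.01690
∂h/∂y = [140·(+4.6) − 50·(+5.3)] / 16150 = +0.02347
Head at (105, -65) = 24.5 + (+0.01690)·(90) + (+0.02347)·(-95) = 23.79 m.
That is lower than the 24.5 m at W1, so the point is downgradient.

downgradient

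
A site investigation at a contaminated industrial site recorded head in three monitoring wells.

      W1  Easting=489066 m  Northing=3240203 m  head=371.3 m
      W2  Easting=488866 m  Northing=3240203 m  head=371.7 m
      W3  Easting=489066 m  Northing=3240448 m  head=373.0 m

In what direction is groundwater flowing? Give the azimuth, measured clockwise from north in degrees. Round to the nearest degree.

164°

∂h/∂x = (371.7 − 371.3) / (488866 − 489066) = -0.002000
∂h/∂y = (373.0 − 371.3) / (3240448 − 3240203) = +0.006939
Flow direction (−∇h) has components (+0.002000 E, -0.006939 N).
Azimuth = atan2(E, N) = atan2(+0.002000, -0.006939) = 163.9° ≈ 164°.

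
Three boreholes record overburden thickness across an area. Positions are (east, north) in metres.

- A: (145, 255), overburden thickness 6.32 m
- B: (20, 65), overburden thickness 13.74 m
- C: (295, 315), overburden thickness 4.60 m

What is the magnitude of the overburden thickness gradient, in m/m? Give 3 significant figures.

0.0431 m/m

Three-point gradient (reference A): Δ to B = (-125, -190, +7.42), Δ to C = (150, 60, -1.72).
∂d/∂x = +0.005638, ∂d/∂y = -0.04276 (det = 21000).
|∇f| = √(0.005638² + -0.04276²) = 0.04313 m/m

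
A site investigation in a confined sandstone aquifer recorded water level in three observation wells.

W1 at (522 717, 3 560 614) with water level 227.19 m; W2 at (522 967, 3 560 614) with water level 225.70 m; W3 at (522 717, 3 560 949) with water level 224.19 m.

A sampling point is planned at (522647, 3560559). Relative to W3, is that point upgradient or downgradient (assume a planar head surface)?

upgradient

∂h/∂x = (225.70 − 227.19) / (522967 − 522717) = -0.005960
∂h/∂y = (224.19 − 227.19) / (3560949 − 3560614) = -0.008955
Head at (522647, 3560559) = 227.19 + (-0.005960)·(-70) + (-0.008955)·(-55) = 228.10 m.
That is higher than the 224.19 m at W3, so the point is upgradient.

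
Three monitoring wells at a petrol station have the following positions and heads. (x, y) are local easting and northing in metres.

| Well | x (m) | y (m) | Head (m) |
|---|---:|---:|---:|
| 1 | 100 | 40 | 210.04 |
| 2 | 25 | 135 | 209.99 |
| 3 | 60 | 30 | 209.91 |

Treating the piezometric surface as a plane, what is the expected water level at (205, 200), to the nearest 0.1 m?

210.6 m

Taking 1 as reference: 2−1 = (-75, 95, -0.05); 3−1 = (-40, -10, -0.13).
Solve a·Δx + b·Δy = Δh: det = (-75)·(-10) − (-40)·95 = 4550.
∂h/∂x = [(-0.05)·(-10) − (-0.13)·95] / 4550 = +0.002824
∂h/∂y = [(-75)·(-0.13) − (-40)·(-0.05)] / 4550 = +0.001703
h(205, 200) = 210.04 + (+0.002824)·(105) + (+0.001703)·(160) = 210.04 +0.297 +0.273 = 210.609 m.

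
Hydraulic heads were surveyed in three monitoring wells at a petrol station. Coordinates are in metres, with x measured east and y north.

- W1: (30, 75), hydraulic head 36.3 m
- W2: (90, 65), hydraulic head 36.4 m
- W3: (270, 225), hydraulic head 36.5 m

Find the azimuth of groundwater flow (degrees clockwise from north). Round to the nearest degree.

Three-point gradient (reference W1): Δ to W2 = (60, -10, +0.1), Δ to W3 = (240, 150, +0.2).
∂h/∂x = +0.001491, ∂h/∂y = -0.001053 (det = 11400).
Flow direction (−∇h) has components (-0.001491 E, +0.001053 N).
Azimuth = atan2(E, N) = atan2(-0.001491, +0.001053) = 305.2° ≈ 305°.

305°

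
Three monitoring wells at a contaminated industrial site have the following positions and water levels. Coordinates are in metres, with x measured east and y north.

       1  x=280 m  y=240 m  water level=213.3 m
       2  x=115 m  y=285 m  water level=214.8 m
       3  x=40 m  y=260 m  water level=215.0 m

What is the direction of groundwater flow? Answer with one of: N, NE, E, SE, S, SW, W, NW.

With h = a·x + b·y + c and 1 as origin, the differences give:
  (-165)·a + 45·b = +1.5
  (-240)·a + 20·b = +1.7
Eliminate b (×20 and ×45, subtract): 7500·a = -46.50 → a = ∂h/∂x = -0.006200
Back-substitute: b = ∂h/∂y = +0.01060.
Flow = −∇h = (+0.006200 east, -0.01060 north), which points southeast.

SE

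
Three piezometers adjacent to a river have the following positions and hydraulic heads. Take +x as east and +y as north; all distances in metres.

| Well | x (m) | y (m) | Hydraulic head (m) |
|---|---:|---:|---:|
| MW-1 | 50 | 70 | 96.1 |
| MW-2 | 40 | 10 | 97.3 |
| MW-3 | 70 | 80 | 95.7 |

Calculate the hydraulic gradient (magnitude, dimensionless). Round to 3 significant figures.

0.0212

Differences from MW-1: to MW-2 (Δx, Δy, Δh) = (-10, -60, +1.2); to MW-3 = (20, 10, -0.4).
Solve a·Δx + b·Δy = Δh: det = (-10)·10 − 20·(-60) = 1100.
∂h/∂x = [(+1.2)·10 − (-0.4)·(-60)] / 1100 = -0.01091
∂h/∂y = [(-10)·(-0.4) − 20·(+1.2)] / 1100 = -0.01818
|∇h| = √(-0.01091² + -0.01818²) = 0.0212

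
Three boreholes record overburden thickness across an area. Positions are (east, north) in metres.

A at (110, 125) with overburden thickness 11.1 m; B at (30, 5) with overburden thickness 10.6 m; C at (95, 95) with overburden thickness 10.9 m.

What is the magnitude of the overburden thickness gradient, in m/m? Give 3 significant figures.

0.0206 m/m

Taking A as reference: B−A = (-80, -120, -0.5); C−A = (-15, -30, -0.2).
Determinant of the coordinate differences = (-80)·(-30) − (-15)·(-120) = 600.
∂d/∂x = [(-0.5)·(-30) − (-0.2)·(-120)] / 600 = -0.01500
∂d/∂y = [(-80)·(-0.2) − (-15)·(-0.5)] / 600 = +0.01417
|∇f| = √(-0.01500² + 0.01417²) = 0.02063 m/m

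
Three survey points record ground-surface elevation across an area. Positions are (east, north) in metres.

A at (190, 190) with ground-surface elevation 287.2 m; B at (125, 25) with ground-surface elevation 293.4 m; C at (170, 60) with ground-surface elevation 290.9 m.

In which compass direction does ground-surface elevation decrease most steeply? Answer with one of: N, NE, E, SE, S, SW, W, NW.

NE

With z = a·x + b·y + c and A as origin, the differences give:
  (-65)·a + (-165)·b = +6.2
  (-20)·a + (-130)·b = +3.7
Eliminate b (×(-130) and ×(-165), subtract): 5150·a = -195.50 → a = ∂z/∂x = -0.03796
Back-substitute: b = ∂z/∂y = -0.02262.
Steepest decrease is along −∇f = (+0.03796 E, +0.02262 N) → northeast.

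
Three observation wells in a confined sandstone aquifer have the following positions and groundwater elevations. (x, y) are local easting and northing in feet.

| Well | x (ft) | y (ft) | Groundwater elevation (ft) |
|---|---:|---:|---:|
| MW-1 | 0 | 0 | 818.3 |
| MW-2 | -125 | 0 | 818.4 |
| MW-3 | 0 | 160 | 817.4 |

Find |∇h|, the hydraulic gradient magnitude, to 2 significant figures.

0.0057

∂h/∂x = (818.4 − 818.3) / (-125 − 0) = -0.0008000
∂h/∂y = (817.4 − 818.3) / (160 − 0) = -0.005625
|∇h| = √(-0.0008000² + -0.005625²) = 0.005682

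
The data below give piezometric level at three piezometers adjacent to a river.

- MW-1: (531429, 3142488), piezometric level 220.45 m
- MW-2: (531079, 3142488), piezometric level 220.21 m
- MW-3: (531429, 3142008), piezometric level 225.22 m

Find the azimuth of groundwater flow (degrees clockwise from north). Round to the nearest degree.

∂h/∂x = (220.21 − 220.45) / (531079 − 531429) = +0.0006857
∂h/∂y = (225.22 − 220.45) / (3142008 − 3142488) = -0.009938
Flow direction (−∇h) has components (-0.0006857 E, +0.009938 N).
Azimuth = atan2(E, N) = atan2(-0.0006857, +0.009938) = 356.1° ≈ 356°.

356°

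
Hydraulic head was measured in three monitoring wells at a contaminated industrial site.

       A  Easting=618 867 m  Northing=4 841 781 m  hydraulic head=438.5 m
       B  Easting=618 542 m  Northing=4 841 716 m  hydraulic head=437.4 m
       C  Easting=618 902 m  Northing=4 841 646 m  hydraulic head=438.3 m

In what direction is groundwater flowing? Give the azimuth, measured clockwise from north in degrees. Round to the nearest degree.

233°

Taking A as reference: B−A = (-325, -65, -1.1); C−A = (35, -135, -0.2).
Determinant of the coordinate differences = (-325)·(-135) − 35·(-65) = 46150.
∂h/∂x = [(-1.1)·(-135) − (-0.2)·(-65)] / 46150 = +0.002936
∂h/∂y = [(-325)·(-0.2) − 35·(-1.1)] / 46150 = +0.002243
Flow direction (−∇h) has components (-0.002936 E, -0.002243 N).
Azimuth = atan2(E, N) = atan2(-0.002936, -0.002243) = 232.6° ≈ 233°.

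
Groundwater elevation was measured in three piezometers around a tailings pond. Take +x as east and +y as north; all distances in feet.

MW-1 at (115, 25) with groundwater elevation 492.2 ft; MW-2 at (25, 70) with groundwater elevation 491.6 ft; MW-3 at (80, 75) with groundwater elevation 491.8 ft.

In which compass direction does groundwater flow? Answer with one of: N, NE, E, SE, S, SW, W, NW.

NW

Taking MW-1 as reference: MW-2−MW-1 = (-90, 45, -0.6); MW-3−MW-1 = (-35, 50, -0.4).
Solve a·Δx + b·Δy = Δh: det = (-90)·50 − (-35)·45 = -2925.
∂h/∂x = [(-0.6)·50 − (-0.4)·45] / -2925 = +0.004103
∂h/∂y = [(-90)·(-0.4) − (-35)·(-0.6)] / -2925 = -0.005128
Flow = −∇h = (-0.004103 east, +0.005128 north), which points northwest.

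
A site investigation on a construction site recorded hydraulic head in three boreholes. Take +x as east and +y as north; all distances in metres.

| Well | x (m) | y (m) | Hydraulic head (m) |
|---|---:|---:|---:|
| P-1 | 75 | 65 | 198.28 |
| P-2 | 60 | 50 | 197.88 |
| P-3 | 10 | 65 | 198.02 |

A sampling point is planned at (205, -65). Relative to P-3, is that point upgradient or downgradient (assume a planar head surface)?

Three-point gradient (reference P-1): Δ to P-2 = (-15, -15, -0.40), Δ to P-3 = (-65, 0, -0.26).
∂h/∂x = +0.004000, ∂h/∂y = +0.02267 (det = -975).
Head at (205, -65) = 198.28 + (+0.004000)·(130) + (+0.02267)·(-130) = 195.85 m.
That is lower than the 198.02 m at P-3, so the point is downgradient.

downgradient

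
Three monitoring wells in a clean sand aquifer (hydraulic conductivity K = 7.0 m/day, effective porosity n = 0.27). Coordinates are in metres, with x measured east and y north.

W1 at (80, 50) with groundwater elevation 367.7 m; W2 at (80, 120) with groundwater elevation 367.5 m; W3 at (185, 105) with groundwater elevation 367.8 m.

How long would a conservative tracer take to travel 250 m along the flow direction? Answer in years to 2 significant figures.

7.0 years

Taking W1 as reference: W2−W1 = (0, 70, -0.2); W3−W1 = (105, 55, +0.1).
Determinant of the coordinate differences = 0·55 − 105·70 = -7350.
∂h/∂x = [(-0.2)·55 − (+0.1)·70] / -7350 = +0.002449
∂h/∂y = [0·(+0.1) − 105·(-0.2)] / -7350 = -0.002857
|∇h| = √(0.002449² + -0.002857²) = 0.003763
Seepage velocity v = K·i/n = 7.0 × 0.003763 / 0.27 = 0.09756 m/day.
t = 250 / 0.09756 = 2563 days = 7.02 years.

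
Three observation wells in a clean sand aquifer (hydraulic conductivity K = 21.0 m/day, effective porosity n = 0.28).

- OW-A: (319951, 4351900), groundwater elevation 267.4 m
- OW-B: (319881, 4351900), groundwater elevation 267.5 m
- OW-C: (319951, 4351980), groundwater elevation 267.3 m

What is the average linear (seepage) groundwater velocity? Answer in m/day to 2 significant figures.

∂h/∂x = (267.5 − 267.4) / (319881 − 319951) = -0.001429
∂h/∂y = (267.3 − 267.4) / (4351980 − 4351900) = -0.001250
|∇h| = √(-0.001429² + -0.001250²) = 0.001899
Seepage velocity v = K·i/n = 21.0 × 0.001899 / 0.28 = 0.1424 m/day.

0.14 m/day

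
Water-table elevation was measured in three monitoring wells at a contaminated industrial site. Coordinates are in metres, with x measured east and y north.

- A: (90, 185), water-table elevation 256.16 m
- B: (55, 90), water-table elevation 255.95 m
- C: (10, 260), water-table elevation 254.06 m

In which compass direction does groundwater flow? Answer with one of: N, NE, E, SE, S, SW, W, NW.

W

Taking A as reference: B−A = (-35, -95, -0.21); C−A = (-80, 75, -2.10).
Determinant of the coordinate differences = (-35)·75 − (-80)·(-95) = -10225.
∂h/∂x = [(-0.21)·75 − (-2.10)·(-95)] / -10225 = +0.02105
∂h/∂y = [(-35)·(-2.10) − (-80)·(-0.21)] / -10225 = -0.005545
Flow = −∇h = (-0.02105 east, +0.005545 north), which points west.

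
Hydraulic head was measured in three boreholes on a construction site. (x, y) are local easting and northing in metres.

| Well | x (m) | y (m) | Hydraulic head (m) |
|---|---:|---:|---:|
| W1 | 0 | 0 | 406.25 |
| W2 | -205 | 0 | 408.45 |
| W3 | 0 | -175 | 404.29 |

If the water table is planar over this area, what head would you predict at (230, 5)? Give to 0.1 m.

403.8 m

∂h/∂x = (408.45 − 406.25) / (-205 − 0) = -0.01073
∂h/∂y = (404.29 − 406.25) / (-175 − 0) = +0.01120
h(230, 5) = 406.25 + (-0.01073)·(230) + (+0.01120)·(5) = 406.25 -2.468 +0.056 = 403.838 m.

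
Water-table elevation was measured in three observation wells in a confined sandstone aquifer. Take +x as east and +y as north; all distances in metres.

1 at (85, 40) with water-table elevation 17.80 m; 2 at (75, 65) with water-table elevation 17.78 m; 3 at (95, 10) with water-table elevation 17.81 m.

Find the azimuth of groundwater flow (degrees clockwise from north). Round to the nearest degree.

254°

Differences from 1: to 2 (Δx, Δy, Δh) = (-10, 25, -0.02); to 3 = (10, -30, +0.01).
Determinant of the coordinate differences = (-10)·(-30) − 10·25 = 50.
∂h/∂x = [(-0.02)·(-30) − (+0.01)·25] / 50 = +0.007000
∂h/∂y = [(-10)·(+0.01) − 10·(-0.02)] / 50 = +0.002000
Flow direction (−∇h) has components (-0.007000 E, -0.002000 N).
Azimuth = atan2(E, N) = atan2(-0.007000, -0.002000) = 254.1° ≈ 254°.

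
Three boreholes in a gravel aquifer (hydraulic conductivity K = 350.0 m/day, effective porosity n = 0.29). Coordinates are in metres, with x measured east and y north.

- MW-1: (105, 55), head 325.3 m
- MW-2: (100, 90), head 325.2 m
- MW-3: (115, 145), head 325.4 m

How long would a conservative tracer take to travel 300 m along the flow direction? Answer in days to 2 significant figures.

Differences from MW-1: to MW-2 (Δx, Δy, Δh) = (-5, 35, -0.1); to MW-3 = (10, 90, +0.1).
Determinant of the coordinate differences = (-5)·90 − 10·35 = -800.
∂h/∂x = [(-0.1)·90 − (+0.1)·35] / -800 = +0.01563
∂h/∂y = [(-5)·(+0.1) − 10·(-0.1)] / -800 = -0.0006250
|∇h| = √(0.01563² + -0.0006250²) = 0.01564
Seepage velocity v = K·i/n = 350.0 × 0.01564 / 0.29 = 18.88 m/day.
t = 300 / 18.88 = 15.89 days.

16 days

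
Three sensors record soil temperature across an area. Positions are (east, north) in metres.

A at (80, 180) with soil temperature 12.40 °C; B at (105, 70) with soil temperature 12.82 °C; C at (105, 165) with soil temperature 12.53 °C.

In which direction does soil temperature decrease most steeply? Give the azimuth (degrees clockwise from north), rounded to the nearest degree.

312°

Taking A as reference: B−A = (25, -110, +0.42); C−A = (25, -15, +0.13).
Solve a·Δx + b·Δy = ΔT: det = 25·(-15) − 25·(-110) = 2375.
∂T/∂x = [(+0.42)·(-15) − (+0.13)·(-110)] / 2375 = +0.003368
∂T/∂y = [25·(+0.13) − 25·(+0.42)] / 2375 = -0.003053
Steepest decrease is along −∇f: components (-0.003368 E, +0.003053 N).
Azimuth = atan2(-0.003368, +0.003053) = 312.2° ≈ 312°.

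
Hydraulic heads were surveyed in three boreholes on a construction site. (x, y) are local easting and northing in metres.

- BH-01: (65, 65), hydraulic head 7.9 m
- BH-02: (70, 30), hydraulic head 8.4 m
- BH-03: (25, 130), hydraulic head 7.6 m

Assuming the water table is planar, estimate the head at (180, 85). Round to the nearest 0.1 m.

With h = a·x + b·y + c and BH-01 as origin, the differences give:
  5·a + (-35)·b = +0.5
  (-40)·a + 65·b = -0.3
Eliminate b (×65 and ×(-35), subtract): -1075·a = 22.00 → a = ∂h/∂x = -0.02047
Back-substitute: b = ∂h/∂y = -0.01721.
h(180, 85) = 7.9 + (-0.02047)·(115) + (-0.01721)·(20) = 7.9 -2.353 -0.344 = 5.202 m.

5.2 m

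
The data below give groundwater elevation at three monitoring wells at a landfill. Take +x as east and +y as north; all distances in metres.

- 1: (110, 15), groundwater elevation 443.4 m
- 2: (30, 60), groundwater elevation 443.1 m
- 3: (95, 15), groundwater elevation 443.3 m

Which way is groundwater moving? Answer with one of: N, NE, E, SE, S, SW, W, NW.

SW

Differences from 1: to 2 (Δx, Δy, Δh) = (-80, 45, -0.3); to 3 = (-15, 0, -0.1).
Solve a·Δx + b·Δy = Δh: det = (-80)·0 − (-15)·45 = 675.
∂h/∂x = [(-0.3)·0 − (-0.1)·45] / 675 = +0.006667
∂h/∂y = [(-80)·(-0.1) − (-15)·(-0.3)] / 675 = +0.005185
Flow = −∇h = (-0.006667 east, -0.005185 north), which points southwest.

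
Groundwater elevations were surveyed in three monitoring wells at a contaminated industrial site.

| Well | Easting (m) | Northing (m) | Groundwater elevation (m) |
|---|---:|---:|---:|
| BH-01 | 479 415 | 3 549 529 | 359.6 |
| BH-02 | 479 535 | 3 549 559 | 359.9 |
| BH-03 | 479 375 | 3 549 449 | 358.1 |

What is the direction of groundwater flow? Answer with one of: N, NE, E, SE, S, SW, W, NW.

S

Differences from BH-01: to BH-02 (Δx, Δy, Δh) = (120, 30, +0.3); to BH-03 = (-40, -80, -1.5).
Determinant of the coordinate differences = 120·(-80) − (-40)·30 = -8400.
∂h/∂x = [(+0.3)·(-80) − (-1.5)·30] / -8400 = -0.002500
∂h/∂y = [120·(-1.5) − (-40)·(+0.3)] / -8400 = +0.02000
Flow = −∇h = (+0.002500 east, -0.02000 north), which points south.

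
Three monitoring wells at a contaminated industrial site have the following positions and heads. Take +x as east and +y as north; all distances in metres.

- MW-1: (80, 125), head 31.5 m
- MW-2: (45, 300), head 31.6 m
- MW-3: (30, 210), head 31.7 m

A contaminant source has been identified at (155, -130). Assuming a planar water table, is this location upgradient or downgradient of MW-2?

downgradient

With h = a·x + b·y + c and MW-1 as origin, the differences give:
  (-35)·a + 175·b = +0.1
  (-50)·a + 85·b = +0.2
Eliminate b (×85 and ×175, subtract): 5775·a = -26.50 → a = ∂h/∂x = -0.004589
Back-substitute: b = ∂h/∂y = -0.0003463.
Head at (155, -130) = 31.5 + (-0.004589)·(75) + (-0.0003463)·(-255) = 31.24 m.
That is lower than the 31.6 m at MW-2, so the point is downgradient.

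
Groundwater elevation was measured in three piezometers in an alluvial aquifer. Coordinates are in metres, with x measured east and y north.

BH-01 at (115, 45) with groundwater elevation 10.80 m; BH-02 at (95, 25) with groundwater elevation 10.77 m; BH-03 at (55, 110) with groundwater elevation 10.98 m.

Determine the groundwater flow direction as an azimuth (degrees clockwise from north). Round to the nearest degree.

Differences from BH-01: to BH-02 (Δx, Δy, Δh) = (-20, -20, -0.03); to BH-03 = (-60, 65, +0.18).
Solve a·Δx + b·Δy = Δh: det = (-20)·65 − (-60)·(-20) = -2500.
∂h/∂x = [(-0.03)·65 − (+0.18)·(-20)] / -2500 = -0.0006600
∂h/∂y = [(-20)·(+0.18) − (-60)·(-0.03)] / -2500 = +0.002160
Flow direction (−∇h) has components (+0.0006600 E, -0.002160 N).
Azimuth = atan2(E, N) = atan2(+0.0006600, -0.002160) = 163.0° ≈ 163°.

163°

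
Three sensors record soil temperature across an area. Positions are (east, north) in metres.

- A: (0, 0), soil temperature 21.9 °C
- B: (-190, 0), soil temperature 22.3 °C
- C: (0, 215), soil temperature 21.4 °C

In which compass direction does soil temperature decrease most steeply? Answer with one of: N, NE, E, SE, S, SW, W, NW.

NE

∂T/∂x = (22.3 − 21.9) / (-190 − 0) = -0.002105
∂T/∂y = (21.4 − 21.9) / (215 − 0) = -0.002326
Steepest decrease is along −∇f = (+0.002105 E, +0.002326 N) → northeast.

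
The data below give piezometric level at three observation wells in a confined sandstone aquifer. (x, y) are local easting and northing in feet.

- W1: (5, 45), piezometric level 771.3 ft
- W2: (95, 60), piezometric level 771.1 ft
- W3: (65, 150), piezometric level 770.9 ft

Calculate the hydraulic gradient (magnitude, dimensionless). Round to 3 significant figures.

0.00331

With h = a·x + b·y + c and W1 as origin, the differences give:
  90·a + 15·b = -0.2
  60·a + 105·b = -0.4
Eliminate b (×105 and ×15, subtract): 8550·a = -15.00 → a = ∂h/∂x = -0.001754
Back-substitute: b = ∂h/∂y = -0.002807.
|∇h| = √(-0.001754² + -0.002807²) = 0.00331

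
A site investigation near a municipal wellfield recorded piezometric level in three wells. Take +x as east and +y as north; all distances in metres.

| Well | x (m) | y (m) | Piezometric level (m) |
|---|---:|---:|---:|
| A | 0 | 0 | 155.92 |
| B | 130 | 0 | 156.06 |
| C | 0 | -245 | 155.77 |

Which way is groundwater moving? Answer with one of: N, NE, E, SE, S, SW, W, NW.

SW

∂h/∂x = (156.06 − 155.92) / (130 − 0) = +0.001077
∂h/∂y = (155.77 − 155.92) / (-245 − 0) = +0.0006122
Flow = −∇h = (-0.001077 east, -0.0006122 north), which points southwest.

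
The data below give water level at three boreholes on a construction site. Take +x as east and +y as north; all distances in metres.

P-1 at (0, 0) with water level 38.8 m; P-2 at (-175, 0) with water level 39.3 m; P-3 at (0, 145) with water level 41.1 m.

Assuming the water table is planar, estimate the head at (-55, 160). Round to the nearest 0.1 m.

41.5 m

∂h/∂x = (39.3 − 38.8) / (-175 − 0) = -0.002857
∂h/∂y = (41.1 − 38.8) / (145 − 0) = +0.01586
h(-55, 160) = 38.8 + (-0.002857)·(-55) + (+0.01586)·(160) = 38.8 +0.157 +2.538 = 41.495 m.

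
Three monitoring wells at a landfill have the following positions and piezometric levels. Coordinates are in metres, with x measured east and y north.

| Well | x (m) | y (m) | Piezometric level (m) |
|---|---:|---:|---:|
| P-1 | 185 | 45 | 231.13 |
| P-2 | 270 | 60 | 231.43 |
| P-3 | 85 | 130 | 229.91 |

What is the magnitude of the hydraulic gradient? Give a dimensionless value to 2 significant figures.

Three-point gradient (reference P-1): Δ to P-2 = (85, 15, +0.30), Δ to P-3 = (-100, 85, -1.22).
∂h/∂x = +0.005020, ∂h/∂y = -0.008447 (det = 8725).
|∇h| = √(0.005020² + -0.008447²) = 0.009826

0.0098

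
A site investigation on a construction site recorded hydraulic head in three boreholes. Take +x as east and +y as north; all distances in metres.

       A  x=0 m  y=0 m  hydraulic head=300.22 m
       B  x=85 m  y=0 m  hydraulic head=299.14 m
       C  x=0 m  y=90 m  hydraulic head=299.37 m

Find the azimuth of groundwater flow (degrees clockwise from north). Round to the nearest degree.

053°

∂h/∂x = (299.14 − 300.22) / (85 − 0) = -0.01271
∂h/∂y = (299.37 − 300.22) / (90 − 0) = -0.009444
Flow direction (−∇h) has components (+0.01271 E, +0.009444 N).
Azimuth = atan2(E, N) = atan2(+0.01271, +0.009444) = 53.4° ≈ 053°.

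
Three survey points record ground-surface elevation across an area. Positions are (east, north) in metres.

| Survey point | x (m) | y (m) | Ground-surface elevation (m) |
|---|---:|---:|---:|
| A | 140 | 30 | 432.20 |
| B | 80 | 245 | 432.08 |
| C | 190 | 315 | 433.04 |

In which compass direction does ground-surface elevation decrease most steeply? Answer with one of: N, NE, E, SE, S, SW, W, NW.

W

Differences from A: to B (Δx, Δy, Δh) = (-60, 215, -0.12); to C = (50, 285, +0.84).
Determinant of the coordinate differences = (-60)·285 − 50·215 = -27850.
∂z/∂x = [(-0.12)·285 − (+0.84)·215] / -27850 = +0.007713
∂z/∂y = [(-60)·(+0.84) − 50·(-0.12)] / -27850 = +0.001594
Steepest decrease is along −∇f = (-0.007713 E, -0.001594 N) → west.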